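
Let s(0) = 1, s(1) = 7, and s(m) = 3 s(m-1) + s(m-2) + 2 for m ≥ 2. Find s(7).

s(2) = 3(7) + 1 + 2 = 24
s(3) = 3(24) + 7 + 2 = 81
s(4) = 3(81) + 24 + 2 = 269
s(5) = 3(269) + 81 + 2 = 890
s(6) = 3(890) + 269 + 2 = 2941
s(7) = 3(2941) + 890 + 2 = 9715

9715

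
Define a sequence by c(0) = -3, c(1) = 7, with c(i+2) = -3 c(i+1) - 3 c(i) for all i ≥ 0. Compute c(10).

243

c(2) = -3*7 - 3*(-3) = -12
c(3) = -3*(-12) - 3*7 = 15
c(4) = -3*15 - 3*(-12) = -9
c(5) = -3*(-9) - 3*15 = -18
c(6) = -3*(-18) - 3*(-9) = 81
c(7) = -3*81 - 3*(-18) = -189
c(8) = -3*(-189) - 3*81 = 324
c(9) = -3*324 - 3*(-189) = -405
c(10) = -3*(-405) - 3*324 = 243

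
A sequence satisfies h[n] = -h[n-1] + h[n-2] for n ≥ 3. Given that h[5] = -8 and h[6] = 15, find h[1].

Rearranging, h[n-2] = h[n] + h[n-1].
h[4] = 15 + (-8) = 7
h[3] = -8 + 7 = -1
h[2] = 7 + (-1) = 6
h[1] = -1 + 6 = 5

5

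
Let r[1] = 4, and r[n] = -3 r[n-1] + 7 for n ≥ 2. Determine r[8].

r[2] = -3(4) + 7 = -5
r[3] = -3(-5) + 7 = 22
r[4] = -3(22) + 7 = -59
r[5] = -3(-59) + 7 = 184
r[6] = -3(184) + 7 = -545
r[7] = -3(-545) + 7 = 1642
r[8] = -3(1642) + 7 = -4919

-4919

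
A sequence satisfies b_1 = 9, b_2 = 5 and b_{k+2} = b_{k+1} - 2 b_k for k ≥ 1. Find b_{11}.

b_3 = 5 - 2*9 = -13
b_4 = (-13) - 2*5 = -23
b_5 = (-23) - 2*(-13) = 3
b_6 = 3 - 2*(-23) = 49
b_7 = 49 - 2*3 = 43
b_8 = 43 - 2*49 = -55
b_9 = (-55) - 2*43 = -141
b_{10} = (-141) - 2*(-55) = -31
b_{11} = (-31) - 2*(-141) = 251

251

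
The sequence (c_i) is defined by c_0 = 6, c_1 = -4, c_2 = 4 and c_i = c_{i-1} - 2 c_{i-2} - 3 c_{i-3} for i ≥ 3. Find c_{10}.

-206

c_3 = 4 - 2*(-4) - 3*6 = -6
c_4 = (-6) - 2*4 - 3*(-4) = -2
c_5 = (-2) - 2*(-6) - 3*4 = -2
c_6 = (-2) - 2*(-2) - 3*(-6) = 20
c_7 = 20 - 2*(-2) - 3*(-2) = 30
c_8 = 30 - 2*20 - 3*(-2) = -4
c_9 = (-4) - 2*30 - 3*20 = -124
c_{10} = (-124) - 2*(-4) - 3*30 = -206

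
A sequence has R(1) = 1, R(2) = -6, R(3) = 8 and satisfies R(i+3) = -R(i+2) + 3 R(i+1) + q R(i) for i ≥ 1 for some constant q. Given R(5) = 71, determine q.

R(4) = -26 + q
R(5) = 50 - 7q
So 50 - 7q = 71, giving q = -3.

-3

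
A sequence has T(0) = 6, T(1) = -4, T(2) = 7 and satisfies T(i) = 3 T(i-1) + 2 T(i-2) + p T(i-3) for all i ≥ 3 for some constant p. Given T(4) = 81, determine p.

2

T(3) = 13 + 6p
T(4) = 53 + 14p
So 53 + 14p = 81, giving p = 2.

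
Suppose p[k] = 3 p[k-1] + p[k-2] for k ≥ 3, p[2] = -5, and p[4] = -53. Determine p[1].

-1

Let p[1] = w.
p[3] = -15 + w
p[4] = -50 + 3w
So -50 + 3w = -53, giving w = -1.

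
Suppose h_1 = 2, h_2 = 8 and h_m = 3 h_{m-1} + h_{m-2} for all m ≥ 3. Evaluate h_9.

h_3 = 3·8 + 2 = 26
h_4 = 3·26 + 8 = 86
h_5 = 3·86 + 26 = 284
h_6 = 3·284 + 86 = 938
h_7 = 3·938 + 284 = 3098
h_8 = 3·3098 + 938 = 10232
h_9 = 3·10232 + 3098 = 33794

33794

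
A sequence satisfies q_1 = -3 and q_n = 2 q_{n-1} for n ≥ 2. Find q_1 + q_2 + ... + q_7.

q_2 = 2·(-3) = -6
q_3 = 2·(-6) = -12
q_4 = 2·(-12) = -24
q_5 = 2·(-24) = -48
q_6 = 2·(-48) = -96
q_7 = 2·(-96) = -192
Sum = (-3) + (-6) + (-12) + (-24) + (-48) + (-96) + (-192) = -381

-381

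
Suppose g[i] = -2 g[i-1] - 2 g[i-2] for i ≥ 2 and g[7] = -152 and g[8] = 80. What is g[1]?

Rearranging, g[i-2] = (g[i] + 2 g[i-1]) / -2.
g[6] = (80 + 2·(-152)) / -2 = -224/-2 = 112
g[5] = (-152 + 2·112) / -2 = 72/-2 = -36
g[4] = (112 + 2·(-36)) / -2 = 40/-2 = -20
g[3] = (-36 + 2·(-20)) / -2 = -76/-2 = 38
g[2] = (-20 + 2·38) / -2 = 56/-2 = -28
g[1] = (38 + 2·(-28)) / -2 = -18/-2 = 9

9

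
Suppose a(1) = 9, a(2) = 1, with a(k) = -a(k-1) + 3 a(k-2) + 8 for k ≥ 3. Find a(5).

a(3) = -1 + 3·9 + 8 = 34
a(4) = -34 + 3·1 + 8 = -23
a(5) = -(-23) + 3·34 + 8 = 133

133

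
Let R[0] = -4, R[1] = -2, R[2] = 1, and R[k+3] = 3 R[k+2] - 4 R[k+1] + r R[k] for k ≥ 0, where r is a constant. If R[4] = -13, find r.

R[3] = 11 - 4r
R[4] = 29 - 14r
So 29 - 14r = -13, giving r = 3.

3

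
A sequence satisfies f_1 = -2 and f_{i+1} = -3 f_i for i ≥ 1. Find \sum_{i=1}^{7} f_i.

f_2 = -3(-2) = 6
f_3 = -3(6) = -18
f_4 = -3(-18) = 54
f_5 = -3(54) = -162
f_6 = -3(-162) = 486
f_7 = -3(486) = -1458
Sum = (-2) + 6 + (-18) + 54 + (-162) + 486 + (-1458) = -1094

-1094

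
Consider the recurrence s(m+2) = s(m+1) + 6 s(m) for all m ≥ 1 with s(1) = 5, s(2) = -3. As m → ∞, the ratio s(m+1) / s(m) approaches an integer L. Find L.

The characteristic equation is r^2 - r - 6 = 0, which factors as (r - 3)(r + 2) = 0.
So the roots are 3 and -2. Since |3| > |-2| and the coefficient of 3^m is non-zero, the ratio tends to 3.

3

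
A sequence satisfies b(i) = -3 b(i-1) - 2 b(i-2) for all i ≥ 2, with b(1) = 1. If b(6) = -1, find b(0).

-1

Let b(0) = x.
b(2) = -3 - 2x
b(3) = 7 + 6x
b(4) = -15 - 14x
b(5) = 31 + 30x
b(6) = -63 - 62x
So -63 - 62x = -1, giving x = -1.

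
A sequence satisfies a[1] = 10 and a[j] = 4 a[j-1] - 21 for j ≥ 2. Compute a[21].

3298534883335

The fixed point is -21/(1 - 4) = 7, so a[j] - 7 = 4(a[j-1] - 7).
Hence a[j] = 3·4^{j-1} + 7.
a[21] = 3·4^{20} + 7 = 3·1099511627776 + 7 = 3298534883335.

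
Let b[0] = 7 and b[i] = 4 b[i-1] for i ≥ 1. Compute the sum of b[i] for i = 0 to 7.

b[1] = 4·7 = 28
b[2] = 4·28 = 112
b[3] = 4·112 = 448
b[4] = 4·448 = 1792
b[5] = 4·1792 = 7168
b[6] = 4·7168 = 28672
b[7] = 4·28672 = 114688
Sum = 7 + 28 + 112 + 448 + 1792 + 7168 + 28672 + 114688 = 152915

152915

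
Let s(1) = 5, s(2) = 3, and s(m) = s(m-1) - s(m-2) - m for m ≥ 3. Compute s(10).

-18

s(3) = 3 - 5 - 3 = -5
s(4) = (-5) - 3 - 4 = -12
s(5) = (-12) - (-5) - 5 = -12
s(6) = (-12) - (-12) - 6 = -6
s(7) = (-6) - (-12) - 7 = -1
s(8) = (-1) - (-6) - 8 = -3
s(9) = (-3) - (-1) - 9 = -11
s(10) = (-11) - (-3) - 10 = -18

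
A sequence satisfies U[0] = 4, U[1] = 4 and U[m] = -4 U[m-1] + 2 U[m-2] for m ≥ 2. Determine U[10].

-1367168

U[2] = -4·4 + 2·4 = -8
U[3] = -4·(-8) + 2·4 = 40
U[4] = -4·40 + 2·(-8) = -176
U[5] = -4·(-176) + 2·40 = 784
U[6] = -4·784 + 2·(-176) = -3488
U[7] = -4·(-3488) + 2·784 = 15520
U[8] = -4·15520 + 2·(-3488) = -69056
U[9] = -4·(-69056) + 2·15520 = 307264
U[10] = -4·307264 + 2·(-69056) = -1367168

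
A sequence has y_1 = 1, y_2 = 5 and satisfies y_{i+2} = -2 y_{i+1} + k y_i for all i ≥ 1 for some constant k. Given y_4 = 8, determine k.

-4

y_3 = -10 + k
y_4 = 20 + 3k
So 20 + 3k = 8, giving k = -4.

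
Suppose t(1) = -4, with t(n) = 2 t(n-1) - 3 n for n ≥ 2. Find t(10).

t(2) = 2(-4) - 6 = -14
t(3) = 2(-14) - 9 = -37
t(4) = 2(-37) - 12 = -86
t(5) = 2(-86) - 15 = -187
t(6) = 2(-187) - 18 = -392
t(7) = 2(-392) - 21 = -805
t(8) = 2(-805) - 24 = -1634
t(9) = 2(-1634) - 27 = -3295
t(10) = 2(-3295) - 30 = -6620

-6620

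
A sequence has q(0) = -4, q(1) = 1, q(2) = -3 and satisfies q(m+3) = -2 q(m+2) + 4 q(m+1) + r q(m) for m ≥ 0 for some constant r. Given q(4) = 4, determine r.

4

q(3) = 10 - 4r
q(4) = -32 + 9r
So -32 + 9r = 4, giving r = 4.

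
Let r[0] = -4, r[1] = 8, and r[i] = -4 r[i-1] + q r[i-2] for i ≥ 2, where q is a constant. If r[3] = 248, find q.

r[2] = -32 - 4q
r[3] = 128 + 24q
So 128 + 24q = 248, giving q = 5.

5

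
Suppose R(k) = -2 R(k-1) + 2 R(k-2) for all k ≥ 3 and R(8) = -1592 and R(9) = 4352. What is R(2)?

1

Rearranging, R(k-2) = (R(k) + 2 R(k-1)) / 2.
R(7) = (4352 + 2·(-1592)) / 2 = 1168/2 = 584
R(6) = (-1592 + 2·584) / 2 = -424/2 = -212
R(5) = (584 + 2·(-212)) / 2 = 160/2 = 80
R(4) = (-212 + 2·80) / 2 = -52/2 = -26
R(3) = (80 + 2·(-26)) / 2 = 28/2 = 14
R(2) = (-26 + 2·14) / 2 = 2/2 = 1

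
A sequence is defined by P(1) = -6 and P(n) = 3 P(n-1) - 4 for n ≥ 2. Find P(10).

P(2) = 3·(-6) - 4 = -22
P(3) = 3·(-22) - 4 = -70
P(4) = 3·(-70) - 4 = -214
P(5) = 3·(-214) - 4 = -646
P(6) = 3·(-646) - 4 = -1942
P(7) = 3·(-1942) - 4 = -5830
P(8) = 3·(-5830) - 4 = -17494
P(9) = 3·(-17494) - 4 = -52486
P(10) = 3·(-52486) - 4 = -157462

-157462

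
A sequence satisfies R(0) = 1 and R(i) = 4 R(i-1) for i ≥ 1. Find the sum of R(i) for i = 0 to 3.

85

R(1) = 4*1 = 4
R(2) = 4*4 = 16
R(3) = 4*16 = 64
Sum = 1 + 4 + 16 + 64 = 85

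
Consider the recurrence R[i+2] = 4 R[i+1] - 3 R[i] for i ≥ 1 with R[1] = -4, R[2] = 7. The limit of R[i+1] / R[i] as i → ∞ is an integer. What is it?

3

The characteristic equation is r^2 - 4r + 3 = 0, which factors as (r - 3)(r - 1) = 0.
So the roots are 3 and 1. Since |3| > |1| and the coefficient of 3^i is non-zero, the ratio tends to 3.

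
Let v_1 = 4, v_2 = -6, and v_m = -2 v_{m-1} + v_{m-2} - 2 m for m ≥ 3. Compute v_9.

2468

v_3 = -2(-6) + 4 - 6 = 10
v_4 = -2(10) + (-6) - 8 = -34
v_5 = -2(-34) + 10 - 10 = 68
v_6 = -2(68) + (-34) - 12 = -182
v_7 = -2(-182) + 68 - 14 = 418
v_8 = -2(418) + (-182) - 16 = -1034
v_9 = -2(-1034) + 418 - 18 = 2468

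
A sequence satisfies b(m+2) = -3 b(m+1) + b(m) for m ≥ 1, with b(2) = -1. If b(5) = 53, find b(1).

Let b(1) = x.
b(3) = 3 + x
b(4) = -10 - 3x
b(5) = 33 + 10x
So 33 + 10x = 53, giving x = 2.

2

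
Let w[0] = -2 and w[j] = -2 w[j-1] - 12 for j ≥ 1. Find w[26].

The fixed point is -12/(1 + 2) = -4, so w[j] + 4 = -2(w[j-1] + 4).
Hence w[j] = 2·(-2)^j - 4.
w[26] = 2·(-2)^{26} - 4 = 2·67108864 - 4 = 134217724.

134217724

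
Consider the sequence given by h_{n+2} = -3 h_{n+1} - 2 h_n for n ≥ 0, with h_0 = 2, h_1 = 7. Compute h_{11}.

h_2 = -3*7 - 2*2 = -25
h_3 = -3*(-25) - 2*7 = 61
h_4 = -3*61 - 2*(-25) = -133
h_5 = -3*(-133) - 2*61 = 277
h_6 = -3*277 - 2*(-133) = -565
h_7 = -3*(-565) - 2*277 = 1141
h_8 = -3*1141 - 2*(-565) = -2293
h_9 = -3*(-2293) - 2*1141 = 4597
h_{10} = -3*4597 - 2*(-2293) = -9205
h_{11} = -3*(-9205) - 2*4597 = 18421

18421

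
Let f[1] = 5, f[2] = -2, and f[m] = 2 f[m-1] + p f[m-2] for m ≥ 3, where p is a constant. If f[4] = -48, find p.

-5

f[3] = -4 + 5p
f[4] = -8 + 8p
So -8 + 8p = -48, giving p = -5.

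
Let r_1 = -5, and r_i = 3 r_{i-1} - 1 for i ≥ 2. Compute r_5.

r_2 = 3*(-5) - 1 = -16
r_3 = 3*(-16) - 1 = -49
r_4 = 3*(-49) - 1 = -148
r_5 = 3*(-148) - 1 = -445

-445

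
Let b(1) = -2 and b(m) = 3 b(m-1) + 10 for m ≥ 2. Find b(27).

7625597484982

The fixed point is 10/(1 - 3) = -5, so b(m) + 5 = 3(b(m-1) + 5).
Hence b(m) = 3·3^{m-1} - 5.
b(27) = 3·3^{26} - 5 = 3·2541865828329 - 5 = 7625597484982.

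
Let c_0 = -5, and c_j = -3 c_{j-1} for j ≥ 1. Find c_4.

c_1 = -3(-5) = 15
c_2 = -3(15) = -45
c_3 = -3(-45) = 135
c_4 = -3(135) = -405

-405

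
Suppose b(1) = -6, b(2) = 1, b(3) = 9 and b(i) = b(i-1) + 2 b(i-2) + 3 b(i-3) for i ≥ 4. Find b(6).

b(4) = 9 + 2·1 + 3·(-6) = -7
b(5) = (-7) + 2·9 + 3·1 = 14
b(6) = 14 + 2·(-7) + 3·9 = 27

27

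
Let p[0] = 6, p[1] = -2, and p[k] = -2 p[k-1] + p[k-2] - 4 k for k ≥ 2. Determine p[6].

p[2] = -2·(-2) + 6 - 8 = 2
p[3] = -2·2 + (-2) - 12 = -18
p[4] = -2·(-18) + 2 - 16 = 22
p[5] = -2·22 + (-18) - 20 = -82
p[6] = -2·(-82) + 22 - 24 = 162

162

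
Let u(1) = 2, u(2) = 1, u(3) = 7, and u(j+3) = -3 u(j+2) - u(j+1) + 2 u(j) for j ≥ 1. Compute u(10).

u(4) = -3*7 - 1 + 2*2 = -18
u(5) = -3*(-18) - 7 + 2*1 = 49
u(6) = -3*49 - (-18) + 2*7 = -115
u(7) = -3*(-115) - 49 + 2*(-18) = 260
u(8) = -3*260 - (-115) + 2*49 = -567
u(9) = -3*(-567) - 260 + 2*(-115) = 1211
u(10) = -3*1211 - (-567) + 2*260 = -2546

-2546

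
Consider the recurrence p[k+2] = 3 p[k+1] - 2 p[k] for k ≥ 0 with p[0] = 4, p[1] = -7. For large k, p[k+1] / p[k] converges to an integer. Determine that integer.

2

The characteristic equation is r^2 - 3r + 2 = 0, which factors as (r - 2)(r - 1) = 0.
So the roots are 2 and 1. Since |2| > |1| and the coefficient of 2^k is non-zero, the ratio tends to 2.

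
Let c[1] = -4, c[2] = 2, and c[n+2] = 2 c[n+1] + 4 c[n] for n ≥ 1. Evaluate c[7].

c[3] = 2(2) + 4(-4) = -12
c[4] = 2(-12) + 4(2) = -16
c[5] = 2(-16) + 4(-12) = -80
c[6] = 2(-80) + 4(-16) = -224
c[7] = 2(-224) + 4(-80) = -768

-768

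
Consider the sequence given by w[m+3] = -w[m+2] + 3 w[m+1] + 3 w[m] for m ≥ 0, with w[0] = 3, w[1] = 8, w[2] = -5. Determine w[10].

-965

w[3] = -(-5) + 3·8 + 3·3 = 38
w[4] = -38 + 3·(-5) + 3·8 = -29
w[5] = -(-29) + 3·38 + 3·(-5) = 128
w[6] = -128 + 3·(-29) + 3·38 = -101
w[7] = -(-101) + 3·128 + 3·(-29) = 398
w[8] = -398 + 3·(-101) + 3·128 = -317
w[9] = -(-317) + 3·398 + 3·(-101) = 1208
w[10] = -1208 + 3·(-317) + 3·398 = -965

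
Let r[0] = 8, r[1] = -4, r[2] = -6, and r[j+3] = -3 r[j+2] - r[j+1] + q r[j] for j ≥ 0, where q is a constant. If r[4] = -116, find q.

r[3] = 22 + 8q
r[4] = -60 - 28q
So -60 - 28q = -116, giving q = 2.

2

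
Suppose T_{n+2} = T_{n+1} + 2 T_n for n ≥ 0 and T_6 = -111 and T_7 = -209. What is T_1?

1

Rearranging, T_{n-2} = (T_n - T_{n-1}) / 2.
T_5 = (-209 - (-111)) / 2 = -98/2 = -49
T_4 = (-111 - (-49)) / 2 = -62/2 = -31
T_3 = (-49 - (-31)) / 2 = -18/2 = -9
T_2 = (-31 - (-9)) / 2 = -22/2 = -11
T_1 = (-9 - (-11)) / 2 = 2/2 = 1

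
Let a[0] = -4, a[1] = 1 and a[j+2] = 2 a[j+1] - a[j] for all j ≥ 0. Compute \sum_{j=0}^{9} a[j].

185

a[2] = 2(1) - (-4) = 6
a[3] = 2(6) - 1 = 11
a[4] = 2(11) - 6 = 16
a[5] = 2(16) - 11 = 21
a[6] = 2(21) - 16 = 26
a[7] = 2(26) - 21 = 31
a[8] = 2(31) - 26 = 36
a[9] = 2(36) - 31 = 41
Sum = (-4) + 1 + 6 + 11 + 16 + 21 + 26 + 31 + 36 + 41 = 185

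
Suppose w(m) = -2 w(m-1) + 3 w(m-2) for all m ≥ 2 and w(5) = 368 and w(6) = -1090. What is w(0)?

2

Rearranging, w(m-2) = (w(m) + 2 w(m-1)) / 3.
w(4) = (-1090 + 2·368) / 3 = -354/3 = -118
w(3) = (368 + 2·(-118)) / 3 = 132/3 = 44
w(2) = (-118 + 2·44) / 3 = -30/3 = -10
w(1) = (44 + 2·(-10)) / 3 = 24/3 = 8
w(0) = (-10 + 2·8) / 3 = 6/3 = 2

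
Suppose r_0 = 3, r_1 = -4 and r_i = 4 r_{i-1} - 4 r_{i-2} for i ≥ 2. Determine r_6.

r_2 = 4*(-4) - 4*3 = -28
r_3 = 4*(-28) - 4*(-4) = -96
r_4 = 4*(-96) - 4*(-28) = -272
r_5 = 4*(-272) - 4*(-96) = -704
r_6 = 4*(-704) - 4*(-272) = -1728

-1728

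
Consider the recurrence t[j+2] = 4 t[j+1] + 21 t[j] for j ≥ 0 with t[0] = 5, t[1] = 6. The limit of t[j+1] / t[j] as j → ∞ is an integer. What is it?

7

The characteristic equation is r^2 - 4r - 21 = 0, which factors as (r - 7)(r + 3) = 0.
So the roots are 7 and -3. Since |7| > |-3| and the coefficient of 7^j is non-zero, the ratio tends to 7.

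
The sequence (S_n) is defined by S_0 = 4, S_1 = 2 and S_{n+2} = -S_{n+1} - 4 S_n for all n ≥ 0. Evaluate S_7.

S_2 = -2 - 4(4) = -18
S_3 = -(-18) - 4(2) = 10
S_4 = -10 - 4(-18) = 62
S_5 = -62 - 4(10) = -102
S_6 = -(-102) - 4(62) = -146
S_7 = -(-146) - 4(-102) = 554

554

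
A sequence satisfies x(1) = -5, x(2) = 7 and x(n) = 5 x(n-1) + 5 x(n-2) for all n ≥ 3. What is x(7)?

x(3) = 5(7) + 5(-5) = 10
x(4) = 5(10) + 5(7) = 85
x(5) = 5(85) + 5(10) = 475
x(6) = 5(475) + 5(85) = 2800
x(7) = 5(2800) + 5(475) = 16375

16375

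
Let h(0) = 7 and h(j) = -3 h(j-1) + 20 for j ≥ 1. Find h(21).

The fixed point is 20/(1 + 3) = 5, so h(j) - 5 = -3(h(j-1) - 5).
Hence h(j) = 2·(-3)^j + 5.
h(21) = 2·(-3)^{21} + 5 = 2·-10460353203 + 5 = -20920706401.

-20920706401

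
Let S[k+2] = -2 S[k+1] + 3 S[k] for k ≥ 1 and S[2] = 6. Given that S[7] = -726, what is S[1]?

2

Let S[1] = v.
S[3] = -12 + 3v
S[4] = 42 - 6v
S[5] = -120 + 21v
S[6] = 366 - 60v
S[7] = -1092 + 183v
So -1092 + 183v = -726, giving v = 2.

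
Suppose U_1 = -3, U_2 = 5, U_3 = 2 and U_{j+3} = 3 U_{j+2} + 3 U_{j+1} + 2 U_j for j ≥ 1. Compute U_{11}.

210361

U_4 = 3*2 + 3*5 + 2*(-3) = 15
U_5 = 3*15 + 3*2 + 2*5 = 61
U_6 = 3*61 + 3*15 + 2*2 = 232
U_7 = 3*232 + 3*61 + 2*15 = 909
U_8 = 3*909 + 3*232 + 2*61 = 3545
U_9 = 3*3545 + 3*909 + 2*232 = 13826
U_{10} = 3*13826 + 3*3545 + 2*909 = 53931
U_{11} = 3*53931 + 3*13826 + 2*3545 = 210361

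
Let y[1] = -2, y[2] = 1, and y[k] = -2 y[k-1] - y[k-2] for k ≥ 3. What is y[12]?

-9

y[3] = -2·1 - (-2) = 0
y[4] = -2·0 - 1 = -1
y[5] = -2·(-1) - 0 = 2
y[6] = -2·2 - (-1) = -3
y[7] = -2·(-3) - 2 = 4
y[8] = -2·4 - (-3) = -5
y[9] = -2·(-5) - 4 = 6
y[10] = -2·6 - (-5) = -7
y[11] = -2·(-7) - 6 = 8
y[12] = -2·8 - (-7) = -9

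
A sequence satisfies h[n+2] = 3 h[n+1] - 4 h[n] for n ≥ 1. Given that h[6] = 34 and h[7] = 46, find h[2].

Rearranging, h[n-2] = (h[n] - 3 h[n-1]) / -4.
h[5] = (46 - 3*34) / -4 = -56/-4 = 14
h[4] = (34 - 3*14) / -4 = -8/-4 = 2
h[3] = (14 - 3*2) / -4 = 8/-4 = -2
h[2] = (2 - 3*(-2)) / -4 = 8/-4 = -2

-2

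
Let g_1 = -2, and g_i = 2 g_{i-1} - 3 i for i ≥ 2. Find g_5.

-155

g_2 = 2*(-2) - 6 = -10
g_3 = 2*(-10) - 9 = -29
g_4 = 2*(-29) - 12 = -70
g_5 = 2*(-70) - 15 = -155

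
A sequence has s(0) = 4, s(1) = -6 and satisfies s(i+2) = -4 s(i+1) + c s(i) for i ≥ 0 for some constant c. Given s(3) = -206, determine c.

s(2) = 24 + 4c
s(3) = -96 - 22c
So -96 - 22c = -206, giving c = 5.

5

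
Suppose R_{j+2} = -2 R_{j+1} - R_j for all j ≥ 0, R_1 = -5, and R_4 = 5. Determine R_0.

5

Let R_0 = z.
R_2 = 10 - z
R_3 = -15 + 2z
R_4 = 20 - 3z
So 20 - 3z = 5, giving z = 5.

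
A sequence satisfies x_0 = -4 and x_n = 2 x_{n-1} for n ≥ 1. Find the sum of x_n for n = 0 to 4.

x_1 = 2·(-4) = -8
x_2 = 2·(-8) = -16
x_3 = 2·(-16) = -32
x_4 = 2·(-32) = -64
Sum = (-4) + (-8) + (-16) + (-32) + (-64) = -124

-124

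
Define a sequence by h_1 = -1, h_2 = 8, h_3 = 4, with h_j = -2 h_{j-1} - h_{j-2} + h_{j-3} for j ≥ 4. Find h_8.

h_4 = -2·4 - 8 + (-1) = -17
h_5 = -2·(-17) - 4 + 8 = 38
h_6 = -2·38 - (-17) + 4 = -55
h_7 = -2·(-55) - 38 + (-17) = 55
h_8 = -2·55 - (-55) + 38 = -17

-17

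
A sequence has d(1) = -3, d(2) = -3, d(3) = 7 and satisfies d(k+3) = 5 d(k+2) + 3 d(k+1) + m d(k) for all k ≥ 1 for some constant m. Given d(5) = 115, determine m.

d(4) = 26 - 3m
d(5) = 151 - 18m
So 151 - 18m = 115, giving m = 2.

2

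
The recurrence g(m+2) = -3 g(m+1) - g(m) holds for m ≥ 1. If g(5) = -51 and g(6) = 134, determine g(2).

Rearranging, g(m-2) = -(g(m) + 3 g(m-1)).
g(4) = -(134 + 3(-51)) = 19
g(3) = -(-51 + 3(19)) = -6
g(2) = -(19 + 3(-6)) = -1

-1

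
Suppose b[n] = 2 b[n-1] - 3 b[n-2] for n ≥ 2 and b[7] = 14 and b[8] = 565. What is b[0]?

Rearranging, b[n-2] = (b[n] - 2 b[n-1]) / -3.
b[6] = (565 - 2(14)) / -3 = 537/-3 = -179
b[5] = (14 - 2(-179)) / -3 = 372/-3 = -124
b[4] = (-179 - 2(-124)) / -3 = 69/-3 = -23
b[3] = (-124 - 2(-23)) / -3 = -78/-3 = 26
b[2] = (-23 - 2(26)) / -3 = -75/-3 = 25
b[1] = (26 - 2(25)) / -3 = -24/-3 = 8
b[0] = (25 - 2(8)) / -3 = 9/-3 = -3

-3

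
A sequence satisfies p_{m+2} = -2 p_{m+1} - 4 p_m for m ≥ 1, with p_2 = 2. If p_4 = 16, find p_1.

2

Let p_1 = z.
p_3 = -4 - 4z
p_4 = 8z
So 8z = 16, giving z = 2.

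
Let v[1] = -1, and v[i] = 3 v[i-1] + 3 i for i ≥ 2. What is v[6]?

v[2] = 3*(-1) + 6 = 3
v[3] = 3*3 + 9 = 18
v[4] = 3*18 + 12 = 66
v[5] = 3*66 + 15 = 213
v[6] = 3*213 + 18 = 657

657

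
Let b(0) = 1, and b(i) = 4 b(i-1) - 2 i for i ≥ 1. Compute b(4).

b(1) = 4*1 - 2 = 2
b(2) = 4*2 - 4 = 4
b(3) = 4*4 - 6 = 10
b(4) = 4*10 - 8 = 32

32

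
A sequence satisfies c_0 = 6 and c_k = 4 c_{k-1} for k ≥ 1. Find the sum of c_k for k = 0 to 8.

c_1 = 4·6 = 24
c_2 = 4·24 = 96
c_3 = 4·96 = 384
c_4 = 4·384 = 1536
c_5 = 4·1536 = 6144
c_6 = 4·6144 = 24576
c_7 = 4·24576 = 98304
c_8 = 4·98304 = 393216
Sum = 6 + 24 + 96 + 384 + 1536 + 6144 + 24576 + 98304 + 393216 = 524286

524286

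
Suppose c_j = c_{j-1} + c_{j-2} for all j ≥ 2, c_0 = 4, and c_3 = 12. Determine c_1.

Let c_1 = v.
c_2 = 4 + v
c_3 = 4 + 2v
So 4 + 2v = 12, giving v = 4.

4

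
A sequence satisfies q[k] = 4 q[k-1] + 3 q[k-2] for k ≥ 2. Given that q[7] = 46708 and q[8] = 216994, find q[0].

Rearranging, q[k-2] = (q[k] - 4 q[k-1]) / 3.
q[6] = (216994 - 4*46708) / 3 = 30162/3 = 10054
q[5] = (46708 - 4*10054) / 3 = 6492/3 = 2164
q[4] = (10054 - 4*2164) / 3 = 1398/3 = 466
q[3] = (2164 - 4*466) / 3 = 300/3 = 100
q[2] = (466 - 4*100) / 3 = 66/3 = 22
q[1] = (100 - 4*22) / 3 = 12/3 = 4
q[0] = (22 - 4*4) / 3 = 6/3 = 2

2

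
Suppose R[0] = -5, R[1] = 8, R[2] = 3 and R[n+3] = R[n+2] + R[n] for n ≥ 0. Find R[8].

22

R[3] = 3 + (-5) = -2
R[4] = (-2) + 8 = 6
R[5] = 6 + 3 = 9
R[6] = 9 + (-2) = 7
R[7] = 7 + 6 = 13
R[8] = 13 + 9 = 22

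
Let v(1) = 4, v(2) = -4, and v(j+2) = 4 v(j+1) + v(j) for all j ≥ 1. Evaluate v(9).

-70844

v(3) = 4*(-4) + 4 = -12
v(4) = 4*(-12) + (-4) = -52
v(5) = 4*(-52) + (-12) = -220
v(6) = 4*(-220) + (-52) = -932
v(7) = 4*(-932) + (-220) = -3948
v(8) = 4*(-3948) + (-932) = -16724
v(9) = 4*(-16724) + (-3948) = -70844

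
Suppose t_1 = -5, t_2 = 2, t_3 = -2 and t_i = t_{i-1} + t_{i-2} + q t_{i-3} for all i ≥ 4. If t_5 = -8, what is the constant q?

t_4 = -5q
t_5 = -2 - 3q
So -2 - 3q = -8, giving q = 2.

2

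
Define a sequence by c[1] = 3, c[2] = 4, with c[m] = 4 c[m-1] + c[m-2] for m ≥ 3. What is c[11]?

c[3] = 4*4 + 3 = 19
c[4] = 4*19 + 4 = 80
c[5] = 4*80 + 19 = 339
c[6] = 4*339 + 80 = 1436
c[7] = 4*1436 + 339 = 6083
c[8] = 4*6083 + 1436 = 25768
c[9] = 4*25768 + 6083 = 109155
c[10] = 4*109155 + 25768 = 462388
c[11] = 4*462388 + 109155 = 1958707

1958707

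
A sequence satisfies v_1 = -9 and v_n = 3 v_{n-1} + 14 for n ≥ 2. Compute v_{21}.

-6973568809

The fixed point is 14/(1 - 3) = -7, so v_n + 7 = 3(v_{n-1} + 7).
Hence v_n = -2·3^{n-1} - 7.
v_{21} = -2·3^{20} - 7 = -2·3486784401 - 7 = -6973568809.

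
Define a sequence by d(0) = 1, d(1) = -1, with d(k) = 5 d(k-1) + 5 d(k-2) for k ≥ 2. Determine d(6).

-875

d(2) = 5*(-1) + 5*1 = 0
d(3) = 5*0 + 5*(-1) = -5
d(4) = 5*(-5) + 5*0 = -25
d(5) = 5*(-25) + 5*(-5) = -150
d(6) = 5*(-150) + 5*(-25) = -875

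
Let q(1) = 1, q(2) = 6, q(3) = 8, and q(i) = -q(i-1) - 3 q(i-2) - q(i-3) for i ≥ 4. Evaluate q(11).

q(4) = -8 - 3(6) - 1 = -27
q(5) = -(-27) - 3(8) - 6 = -3
q(6) = -(-3) - 3(-27) - 8 = 76
q(7) = -76 - 3(-3) - (-27) = -40
q(8) = -(-40) - 3(76) - (-3) = -185
q(9) = -(-185) - 3(-40) - 76 = 229
q(10) = -229 - 3(-185) - (-40) = 366
q(11) = -366 - 3(229) - (-185) = -868

-868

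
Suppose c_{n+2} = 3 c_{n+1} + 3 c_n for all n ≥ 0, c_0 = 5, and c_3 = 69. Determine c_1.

2

Let c_1 = v.
c_2 = 15 + 3v
c_3 = 45 + 12v
So 45 + 12v = 69, giving v = 2.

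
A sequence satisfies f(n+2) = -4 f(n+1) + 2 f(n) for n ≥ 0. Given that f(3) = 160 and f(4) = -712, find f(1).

8

Rearranging, f(n-2) = (f(n) + 4 f(n-1)) / 2.
f(2) = (-712 + 4*160) / 2 = -72/2 = -36
f(1) = (160 + 4*(-36)) / 2 = 16/2 = 8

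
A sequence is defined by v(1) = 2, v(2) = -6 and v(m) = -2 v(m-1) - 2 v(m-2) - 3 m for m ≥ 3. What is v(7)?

v(3) = -2(-6) - 2(2) - 9 = -1
v(4) = -2(-1) - 2(-6) - 12 = 2
v(5) = -2(2) - 2(-1) - 15 = -17
v(6) = -2(-17) - 2(2) - 18 = 12
v(7) = -2(12) - 2(-17) - 21 = -11

-11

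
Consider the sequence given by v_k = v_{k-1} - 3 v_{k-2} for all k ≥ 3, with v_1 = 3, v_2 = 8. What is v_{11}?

v_3 = 8 - 3·3 = -1
v_4 = (-1) - 3·8 = -25
v_5 = (-25) - 3·(-1) = -22
v_6 = (-22) - 3·(-25) = 53
v_7 = 53 - 3·(-22) = 119
v_8 = 119 - 3·53 = -40
v_9 = (-40) - 3·119 = -397
v_{10} = (-397) - 3·(-40) = -277
v_{11} = (-277) - 3·(-397) = 914

914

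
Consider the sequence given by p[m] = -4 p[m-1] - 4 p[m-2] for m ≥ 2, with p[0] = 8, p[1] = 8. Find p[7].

p[2] = -4·8 - 4·8 = -64
p[3] = -4·(-64) - 4·8 = 224
p[4] = -4·224 - 4·(-64) = -640
p[5] = -4·(-640) - 4·224 = 1664
p[6] = -4·1664 - 4·(-640) = -4096
p[7] = -4·(-4096) - 4·1664 = 9728

9728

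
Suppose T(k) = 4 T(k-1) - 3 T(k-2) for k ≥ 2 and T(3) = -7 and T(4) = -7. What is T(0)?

Rearranging, T(k-2) = (T(k) - 4 T(k-1)) / -3.
T(2) = (-7 - 4*(-7)) / -3 = 21/-3 = -7
T(1) = (-7 - 4*(-7)) / -3 = 21/-3 = -7
T(0) = (-7 - 4*(-7)) / -3 = 21/-3 = -7

-7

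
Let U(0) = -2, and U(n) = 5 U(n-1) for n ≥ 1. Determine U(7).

U(1) = 5·(-2) = -10
U(2) = 5·(-10) = -50
U(3) = 5·(-50) = -250
U(4) = 5·(-250) = -1250
U(5) = 5·(-1250) = -6250
U(6) = 5·(-6250) = -31250
U(7) = 5·(-31250) = -156250

-156250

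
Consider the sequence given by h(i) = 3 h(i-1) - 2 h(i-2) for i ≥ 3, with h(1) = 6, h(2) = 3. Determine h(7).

-183

h(3) = 3·3 - 2·6 = -3
h(4) = 3·(-3) - 2·3 = -15
h(5) = 3·(-15) - 2·(-3) = -39
h(6) = 3·(-39) - 2·(-15) = -87
h(7) = 3·(-87) - 2·(-39) = -183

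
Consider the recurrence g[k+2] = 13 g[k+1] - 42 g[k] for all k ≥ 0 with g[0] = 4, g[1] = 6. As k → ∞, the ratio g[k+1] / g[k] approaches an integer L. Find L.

7

The characteristic equation is r^2 - 13r + 42 = 0, which factors as (r - 7)(r - 6) = 0.
So the roots are 7 and 6. Since |7| > |6| and the coefficient of 7^k is non-zero, the ratio tends to 7.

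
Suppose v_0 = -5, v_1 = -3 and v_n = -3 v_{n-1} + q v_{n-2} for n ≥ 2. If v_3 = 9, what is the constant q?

v_2 = 9 - 5q
v_3 = -27 + 12q
So -27 + 12q = 9, giving q = 3.

3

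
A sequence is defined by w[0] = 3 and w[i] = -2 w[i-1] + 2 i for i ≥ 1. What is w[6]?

w[1] = -2·3 + 2 = -4
w[2] = -2·(-4) + 4 = 12
w[3] = -2·12 + 6 = -18
w[4] = -2·(-18) + 8 = 44
w[5] = -2·44 + 10 = -78
w[6] = -2·(-78) + 12 = 168

168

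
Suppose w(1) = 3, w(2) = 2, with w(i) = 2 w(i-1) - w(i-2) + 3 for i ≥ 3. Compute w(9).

w(3) = 2*2 - 3 + 3 = 4
w(4) = 2*4 - 2 + 3 = 9
w(5) = 2*9 - 4 + 3 = 17
w(6) = 2*17 - 9 + 3 = 28
w(7) = 2*28 - 17 + 3 = 42
w(8) = 2*42 - 28 + 3 = 59
w(9) = 2*59 - 42 + 3 = 79

79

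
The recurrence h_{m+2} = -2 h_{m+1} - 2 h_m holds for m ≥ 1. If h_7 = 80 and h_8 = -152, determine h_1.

Rearranging, h_{m-2} = (h_m + 2 h_{m-1}) / -2.
h_6 = (-152 + 2·80) / -2 = 8/-2 = -4
h_5 = (80 + 2·(-4)) / -2 = 72/-2 = -36
h_4 = (-4 + 2·(-36)) / -2 = -76/-2 = 38
h_3 = (-36 + 2·38) / -2 = 40/-2 = -20
h_2 = (38 + 2·(-20)) / -2 = -2/-2 = 1
h_1 = (-20 + 2·1) / -2 = -18/-2 = 9

9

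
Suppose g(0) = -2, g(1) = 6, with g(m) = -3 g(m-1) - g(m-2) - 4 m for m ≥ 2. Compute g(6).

-1034

g(2) = -3*6 - (-2) - 8 = -24
g(3) = -3*(-24) - 6 - 12 = 54
g(4) = -3*54 - (-24) - 16 = -154
g(5) = -3*(-154) - 54 - 20 = 388
g(6) = -3*388 - (-154) - 24 = -1034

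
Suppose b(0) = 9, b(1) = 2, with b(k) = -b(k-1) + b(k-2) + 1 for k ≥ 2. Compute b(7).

b(2) = -2 + 9 + 1 = 8
b(3) = -8 + 2 + 1 = -5
b(4) = -(-5) + 8 + 1 = 14
b(5) = -14 + (-5) + 1 = -18
b(6) = -(-18) + 14 + 1 = 33
b(7) = -33 + (-18) + 1 = -50

-50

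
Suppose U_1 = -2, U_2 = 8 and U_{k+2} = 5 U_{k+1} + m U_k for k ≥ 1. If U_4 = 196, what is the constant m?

U_3 = 40 - 2m
U_4 = 200 - 2m
So 200 - 2m = 196, giving m = 2.

2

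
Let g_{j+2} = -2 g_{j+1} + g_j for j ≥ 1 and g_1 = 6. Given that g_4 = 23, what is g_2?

7

Let g_2 = z.
g_3 = 6 - 2z
g_4 = -12 + 5z
So -12 + 5z = 23, giving z = 7.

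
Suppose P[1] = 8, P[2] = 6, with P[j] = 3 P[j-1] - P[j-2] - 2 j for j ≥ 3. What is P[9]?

P[3] = 3*6 - 8 - 6 = 4
P[4] = 3*4 - 6 - 8 = -2
P[5] = 3*(-2) - 4 - 10 = -20
P[6] = 3*(-20) - (-2) - 12 = -70
P[7] = 3*(-70) - (-20) - 14 = -204
P[8] = 3*(-204) - (-70) - 16 = -558
P[9] = 3*(-558) - (-204) - 18 = -1488

-1488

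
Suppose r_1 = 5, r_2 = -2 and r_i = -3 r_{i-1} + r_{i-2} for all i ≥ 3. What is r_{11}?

r_3 = -3(-2) + 5 = 11
r_4 = -3(11) + (-2) = -35
r_5 = -3(-35) + 11 = 116
r_6 = -3(116) + (-35) = -383
r_7 = -3(-383) + 116 = 1265
r_8 = -3(1265) + (-383) = -4178
r_9 = -3(-4178) + 1265 = 13799
r_{10} = -3(13799) + (-4178) = -45575
r_{11} = -3(-45575) + 13799 = 150524

150524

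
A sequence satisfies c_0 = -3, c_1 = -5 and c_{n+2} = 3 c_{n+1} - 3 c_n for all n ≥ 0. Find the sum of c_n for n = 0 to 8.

c_2 = 3(-5) - 3(-3) = -6
c_3 = 3(-6) - 3(-5) = -3
c_4 = 3(-3) - 3(-6) = 9
c_5 = 3(9) - 3(-3) = 36
c_6 = 3(36) - 3(9) = 81
c_7 = 3(81) - 3(36) = 135
c_8 = 3(135) - 3(81) = 162
Sum = (-3) + (-5) + (-6) + (-3) + 9 + 36 + 81 + 135 + 162 = 406

406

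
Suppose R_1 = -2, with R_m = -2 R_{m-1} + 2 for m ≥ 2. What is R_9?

-682

R_2 = -2·(-2) + 2 = 6
R_3 = -2·6 + 2 = -10
R_4 = -2·(-10) + 2 = 22
R_5 = -2·22 + 2 = -42
R_6 = -2·(-42) + 2 = 86
R_7 = -2·86 + 2 = -170
R_8 = -2·(-170) + 2 = 342
R_9 = -2·342 + 2 = -682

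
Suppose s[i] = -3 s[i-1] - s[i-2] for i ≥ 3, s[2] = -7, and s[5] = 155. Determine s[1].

-1

Let s[1] = z.
s[3] = 21 - z
s[4] = -56 + 3z
s[5] = 147 - 8z
So 147 - 8z = 155, giving z = -1.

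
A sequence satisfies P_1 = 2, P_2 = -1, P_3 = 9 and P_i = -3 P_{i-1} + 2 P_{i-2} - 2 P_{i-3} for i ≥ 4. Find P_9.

22139

P_4 = -3*9 + 2*(-1) - 2*2 = -33
P_5 = -3*(-33) + 2*9 - 2*(-1) = 119
P_6 = -3*119 + 2*(-33) - 2*9 = -441
P_7 = -3*(-441) + 2*119 - 2*(-33) = 1627
P_8 = -3*1627 + 2*(-441) - 2*119 = -6001
P_9 = -3*(-6001) + 2*1627 - 2*(-441) = 22139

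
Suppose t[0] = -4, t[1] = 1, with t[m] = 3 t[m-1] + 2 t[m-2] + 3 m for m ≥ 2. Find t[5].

t[2] = 3·1 + 2·(-4) + 6 = 1
t[3] = 3·1 + 2·1 + 9 = 14
t[4] = 3·14 + 2·1 + 12 = 56
t[5] = 3·56 + 2·14 + 15 = 211

211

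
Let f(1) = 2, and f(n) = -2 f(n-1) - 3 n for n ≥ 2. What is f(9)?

f(2) = -2*2 - 6 = -10
f(3) = -2*(-10) - 9 = 11
f(4) = -2*11 - 12 = -34
f(5) = -2*(-34) - 15 = 53
f(6) = -2*53 - 18 = -124
f(7) = -2*(-124) - 21 = 227
f(8) = -2*227 - 24 = -478
f(9) = -2*(-478) - 27 = 929

929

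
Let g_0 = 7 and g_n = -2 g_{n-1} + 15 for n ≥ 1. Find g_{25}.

The fixed point is 15/(1 + 2) = 5, so g_n - 5 = -2(g_{n-1} - 5).
Hence g_n = 2·(-2)^n + 5.
g_{25} = 2·(-2)^{25} + 5 = 2·-33554432 + 5 = -67108859.

-67108859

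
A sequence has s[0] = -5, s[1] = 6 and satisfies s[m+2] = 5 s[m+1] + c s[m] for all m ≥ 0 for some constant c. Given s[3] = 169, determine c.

-1

s[2] = 30 - 5c
s[3] = 150 - 19c
So 150 - 19c = 169, giving c = -1.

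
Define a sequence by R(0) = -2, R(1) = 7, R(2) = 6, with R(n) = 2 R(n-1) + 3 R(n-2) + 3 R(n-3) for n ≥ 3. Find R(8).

9633

R(3) = 2·6 + 3·7 + 3·(-2) = 27
R(4) = 2·27 + 3·6 + 3·7 = 93
R(5) = 2·93 + 3·27 + 3·6 = 285
R(6) = 2·285 + 3·93 + 3·27 = 930
R(7) = 2·930 + 3·285 + 3·93 = 2994
R(8) = 2·2994 + 3·930 + 3·285 = 9633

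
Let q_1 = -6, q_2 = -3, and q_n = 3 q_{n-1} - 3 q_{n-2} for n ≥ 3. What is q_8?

q_3 = 3(-3) - 3(-6) = 9
q_4 = 3(9) - 3(-3) = 36
q_5 = 3(36) - 3(9) = 81
q_6 = 3(81) - 3(36) = 135
q_7 = 3(135) - 3(81) = 162
q_8 = 3(162) - 3(135) = 81

81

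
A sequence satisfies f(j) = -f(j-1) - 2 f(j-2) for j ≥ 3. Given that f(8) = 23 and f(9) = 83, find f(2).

Rearranging, f(j-2) = (f(j) + f(j-1)) / -2.
f(7) = (83 + 23) / -2 = 106/-2 = -53
f(6) = (23 + (-53)) / -2 = -30/-2 = 15
f(5) = (-53 + 15) / -2 = -38/-2 = 19
f(4) = (15 + 19) / -2 = 34/-2 = -17
f(3) = (19 + (-17)) / -2 = 2/-2 = -1
f(2) = (-17 + (-1)) / -2 = -18/-2 = 9

9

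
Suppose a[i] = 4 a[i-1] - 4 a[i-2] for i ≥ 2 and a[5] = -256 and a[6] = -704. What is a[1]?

8

Rearranging, a[i-2] = (a[i] - 4 a[i-1]) / -4.
a[4] = (-704 - 4(-256)) / -4 = 320/-4 = -80
a[3] = (-256 - 4(-80)) / -4 = 64/-4 = -16
a[2] = (-80 - 4(-16)) / -4 = -16/-4 = 4
a[1] = (-16 - 4(4)) / -4 = -32/-4 = 8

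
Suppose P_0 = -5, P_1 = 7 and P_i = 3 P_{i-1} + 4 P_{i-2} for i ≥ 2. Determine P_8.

26209

P_2 = 3*7 + 4*(-5) = 1
P_3 = 3*1 + 4*7 = 31
P_4 = 3*31 + 4*1 = 97
P_5 = 3*97 + 4*31 = 415
P_6 = 3*415 + 4*97 = 1633
P_7 = 3*1633 + 4*415 = 6559
P_8 = 3*6559 + 4*1633 = 26209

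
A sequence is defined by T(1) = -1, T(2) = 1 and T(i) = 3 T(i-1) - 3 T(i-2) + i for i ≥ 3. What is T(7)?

T(3) = 3(1) - 3(-1) + 3 = 9
T(4) = 3(9) - 3(1) + 4 = 28
T(5) = 3(28) - 3(9) + 5 = 62
T(6) = 3(62) - 3(28) + 6 = 108
T(7) = 3(108) - 3(62) + 7 = 145

145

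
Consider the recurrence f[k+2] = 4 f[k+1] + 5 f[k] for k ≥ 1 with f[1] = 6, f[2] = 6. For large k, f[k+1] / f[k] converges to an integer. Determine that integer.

5

The characteristic equation is r^2 - 4r - 5 = 0, which factors as (r - 5)(r + 1) = 0.
So the roots are 5 and -1. Since |5| > |-1| and the coefficient of 5^k is non-zero, the ratio tends to 5.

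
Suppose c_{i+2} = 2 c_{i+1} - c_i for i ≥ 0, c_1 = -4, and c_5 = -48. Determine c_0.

7

Let c_0 = w.
c_2 = -8 - w
c_3 = -12 - 2w
c_4 = -16 - 3w
c_5 = -20 - 4w
So -20 - 4w = -48, giving w = 7.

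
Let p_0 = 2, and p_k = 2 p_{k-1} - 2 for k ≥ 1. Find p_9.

p_1 = 2*2 - 2 = 2
p_2 = 2*2 - 2 = 2
p_3 = 2*2 - 2 = 2
p_4 = 2*2 - 2 = 2
p_5 = 2*2 - 2 = 2
p_6 = 2*2 - 2 = 2
p_7 = 2*2 - 2 = 2
p_8 = 2*2 - 2 = 2
p_9 = 2*2 - 2 = 2

2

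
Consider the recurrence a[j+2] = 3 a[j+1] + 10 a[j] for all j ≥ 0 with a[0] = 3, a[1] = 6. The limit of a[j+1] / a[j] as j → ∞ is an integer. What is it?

The characteristic equation is r^2 - 3r - 10 = 0, which factors as (r - 5)(r + 2) = 0.
So the roots are 5 and -2. Since |5| > |-2| and the coefficient of 5^j is non-zero, the ratio tends to 5.

5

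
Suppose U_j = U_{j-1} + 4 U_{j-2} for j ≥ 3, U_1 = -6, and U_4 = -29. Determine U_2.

Let U_2 = z.
U_3 = -24 + z
U_4 = -24 + 5z
So -24 + 5z = -29, giving z = -1.

-1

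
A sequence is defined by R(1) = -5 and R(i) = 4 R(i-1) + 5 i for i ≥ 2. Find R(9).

-72835

R(2) = 4(-5) + 10 = -10
R(3) = 4(-10) + 15 = -25
R(4) = 4(-25) + 20 = -80
R(5) = 4(-80) + 25 = -295
R(6) = 4(-295) + 30 = -1150
R(7) = 4(-1150) + 35 = -4565
R(8) = 4(-4565) + 40 = -18220
R(9) = 4(-18220) + 45 = -72835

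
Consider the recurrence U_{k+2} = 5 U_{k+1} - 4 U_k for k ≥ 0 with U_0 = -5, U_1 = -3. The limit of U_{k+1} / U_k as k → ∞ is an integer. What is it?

The characteristic equation is r^2 - 5r + 4 = 0, which factors as (r - 4)(r - 1) = 0.
So the roots are 4 and 1. Since |4| > |1| and the coefficient of 4^k is non-zero, the ratio tends to 4.

4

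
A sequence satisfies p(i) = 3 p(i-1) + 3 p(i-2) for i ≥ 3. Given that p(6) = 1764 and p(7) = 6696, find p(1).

Rearranging, p(i-2) = (p(i) - 3 p(i-1)) / 3.
p(5) = (6696 - 3*1764) / 3 = 1404/3 = 468
p(4) = (1764 - 3*468) / 3 = 360/3 = 120
p(3) = (468 - 3*120) / 3 = 108/3 = 36
p(2) = (120 - 3*36) / 3 = 12/3 = 4
p(1) = (36 - 3*4) / 3 = 24/3 = 8

8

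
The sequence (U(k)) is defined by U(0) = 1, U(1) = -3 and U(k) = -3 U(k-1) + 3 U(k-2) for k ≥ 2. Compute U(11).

U(2) = -3·(-3) + 3·1 = 12
U(3) = -3·12 + 3·(-3) = -45
U(4) = -3·(-45) + 3·12 = 171
U(5) = -3·171 + 3·(-45) = -648
U(6) = -3·(-648) + 3·171 = 2457
U(7) = -3·2457 + 3·(-648) = -9315
U(8) = -3·(-9315) + 3·2457 = 35316
U(9) = -3·35316 + 3·(-9315) = -133893
U(10) = -3·(-133893) + 3·35316 = 507627
U(11) = -3·507627 + 3·(-133893) = -1924560

-1924560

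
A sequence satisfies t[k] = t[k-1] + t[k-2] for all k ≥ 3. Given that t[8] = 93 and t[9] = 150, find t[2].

9

Rearranging, t[k-2] = t[k] - t[k-1].
t[7] = 150 - 93 = 57
t[6] = 93 - 57 = 36
t[5] = 57 - 36 = 21
t[4] = 36 - 21 = 15
t[3] = 21 - 15 = 6
t[2] = 15 - 6 = 9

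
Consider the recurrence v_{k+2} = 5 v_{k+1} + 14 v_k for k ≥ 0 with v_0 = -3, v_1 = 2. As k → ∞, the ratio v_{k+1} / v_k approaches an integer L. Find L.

The characteristic equation is r^2 - 5r - 14 = 0, which factors as (r - 7)(r + 2) = 0.
So the roots are 7 and -2. Since |7| > |-2| and the coefficient of 7^k is non-zero, the ratio tends to 7.

7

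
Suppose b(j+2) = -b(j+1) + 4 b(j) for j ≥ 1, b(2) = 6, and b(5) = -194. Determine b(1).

Let b(1) = z.
b(3) = -6 + 4z
b(4) = 30 - 4z
b(5) = -54 + 20z
So -54 + 20z = -194, giving z = -7.

-7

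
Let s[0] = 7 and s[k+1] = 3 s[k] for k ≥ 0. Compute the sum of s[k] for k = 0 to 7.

s[1] = 3*7 = 21
s[2] = 3*21 = 63
s[3] = 3*63 = 189
s[4] = 3*189 = 567
s[5] = 3*567 = 1701
s[6] = 3*1701 = 5103
s[7] = 3*5103 = 15309
Sum = 7 + 21 + 63 + 189 + 567 + 1701 + 5103 + 15309 = 22960

22960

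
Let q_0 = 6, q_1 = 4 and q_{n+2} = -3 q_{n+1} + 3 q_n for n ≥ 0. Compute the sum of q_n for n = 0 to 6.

406

q_2 = -3*4 + 3*6 = 6
q_3 = -3*6 + 3*4 = -6
q_4 = -3*(-6) + 3*6 = 36
q_5 = -3*36 + 3*(-6) = -126
q_6 = -3*(-126) + 3*36 = 486
Sum = 6 + 4 + 6 + (-6) + 36 + (-126) + 486 = 406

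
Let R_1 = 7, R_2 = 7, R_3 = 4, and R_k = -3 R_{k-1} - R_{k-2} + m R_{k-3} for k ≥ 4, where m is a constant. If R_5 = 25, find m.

R_4 = -19 + 7m
R_5 = 53 - 14m
So 53 - 14m = 25, giving m = 2.

2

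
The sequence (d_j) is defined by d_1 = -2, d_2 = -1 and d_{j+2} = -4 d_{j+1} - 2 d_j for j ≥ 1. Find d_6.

d_3 = -4*(-1) - 2*(-2) = 8
d_4 = -4*8 - 2*(-1) = -30
d_5 = -4*(-30) - 2*8 = 104
d_6 = -4*104 - 2*(-30) = -356

-356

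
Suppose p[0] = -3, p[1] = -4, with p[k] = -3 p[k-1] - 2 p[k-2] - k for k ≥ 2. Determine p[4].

93

p[2] = -3*(-4) - 2*(-3) - 2 = 16
p[3] = -3*16 - 2*(-4) - 3 = -43
p[4] = -3*(-43) - 2*16 - 4 = 93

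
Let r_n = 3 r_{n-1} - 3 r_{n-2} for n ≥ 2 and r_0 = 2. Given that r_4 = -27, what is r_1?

Let r_1 = y.
r_2 = -6 + 3y
r_3 = -18 + 6y
r_4 = -36 + 9y
So -36 + 9y = -27, giving y = 1.

1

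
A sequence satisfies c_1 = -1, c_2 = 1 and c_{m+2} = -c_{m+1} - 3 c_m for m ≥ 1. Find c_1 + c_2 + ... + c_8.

-36

c_3 = -1 - 3*(-1) = 2
c_4 = -2 - 3*1 = -5
c_5 = -(-5) - 3*2 = -1
c_6 = -(-1) - 3*(-5) = 16
c_7 = -16 - 3*(-1) = -13
c_8 = -(-13) - 3*16 = -35
Sum = (-1) + 1 + 2 + (-5) + (-1) + 16 + (-13) + (-35) = -36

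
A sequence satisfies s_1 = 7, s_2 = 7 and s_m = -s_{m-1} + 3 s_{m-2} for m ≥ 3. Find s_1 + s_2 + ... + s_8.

s_3 = -7 + 3·7 = 14
s_4 = -14 + 3·7 = 7
s_5 = -7 + 3·14 = 35
s_6 = -35 + 3·7 = -14
s_7 = -(-14) + 3·35 = 119
s_8 = -119 + 3·(-14) = -161
Sum = 7 + 7 + 14 + 7 + 35 + (-14) + 119 + (-161) = 14

14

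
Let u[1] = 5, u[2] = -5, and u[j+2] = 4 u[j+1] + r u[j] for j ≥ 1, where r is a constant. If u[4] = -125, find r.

-3

u[3] = -20 + 5r
u[4] = -80 + 15r
So -80 + 15r = -125, giving r = -3.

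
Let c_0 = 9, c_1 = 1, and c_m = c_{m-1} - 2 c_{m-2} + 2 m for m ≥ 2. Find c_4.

c_2 = 1 - 2*9 + 4 = -13
c_3 = (-13) - 2*1 + 6 = -9
c_4 = (-9) - 2*(-13) + 8 = 25

25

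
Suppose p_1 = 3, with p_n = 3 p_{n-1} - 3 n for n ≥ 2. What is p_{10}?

p_2 = 3(3) - 6 = 3
p_3 = 3(3) - 9 = 0
p_4 = 3(0) - 12 = -12
p_5 = 3(-12) - 15 = -51
p_6 = 3(-51) - 18 = -171
p_7 = 3(-171) - 21 = -534
p_8 = 3(-534) - 24 = -1626
p_9 = 3(-1626) - 27 = -4905
p_{10} = 3(-4905) - 30 = -14745

-14745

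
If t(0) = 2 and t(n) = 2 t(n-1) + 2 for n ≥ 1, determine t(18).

1048574

The fixed point is 2/(1 - 2) = -2, so t(n) + 2 = 2(t(n-1) + 2).
Hence t(n) = 4·2^n - 2.
t(18) = 4·2^{18} - 2 = 4·262144 - 2 = 1048574.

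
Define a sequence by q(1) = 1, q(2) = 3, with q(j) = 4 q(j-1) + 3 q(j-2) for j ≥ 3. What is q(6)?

1491

q(3) = 4(3) + 3(1) = 15
q(4) = 4(15) + 3(3) = 69
q(5) = 4(69) + 3(15) = 321
q(6) = 4(321) + 3(69) = 1491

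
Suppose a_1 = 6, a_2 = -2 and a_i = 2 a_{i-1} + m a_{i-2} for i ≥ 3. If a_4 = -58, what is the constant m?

a_3 = -4 + 6m
a_4 = -8 + 10m
So -8 + 10m = -58, giving m = -5.

-5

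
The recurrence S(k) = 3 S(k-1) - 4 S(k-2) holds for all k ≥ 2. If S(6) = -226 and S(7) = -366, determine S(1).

Rearranging, S(k-2) = (S(k) - 3 S(k-1)) / -4.
S(5) = (-366 - 3*(-226)) / -4 = 312/-4 = -78
S(4) = (-226 - 3*(-78)) / -4 = 8/-4 = -2
S(3) = (-78 - 3*(-2)) / -4 = -72/-4 = 18
S(2) = (-2 - 3*18) / -4 = -56/-4 = 14
S(1) = (18 - 3*14) / -4 = -24/-4 = 6

6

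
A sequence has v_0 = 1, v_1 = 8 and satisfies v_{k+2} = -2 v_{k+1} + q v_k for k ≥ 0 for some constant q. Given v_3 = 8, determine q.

v_2 = -16 + q
v_3 = 32 + 6q
So 32 + 6q = 8, giving q = -4.

-4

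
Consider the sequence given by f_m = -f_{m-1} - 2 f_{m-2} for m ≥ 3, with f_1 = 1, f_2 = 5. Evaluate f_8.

45

f_3 = -5 - 2·1 = -7
f_4 = -(-7) - 2·5 = -3
f_5 = -(-3) - 2·(-7) = 17
f_6 = -17 - 2·(-3) = -11
f_7 = -(-11) - 2·17 = -23
f_8 = -(-23) - 2·(-11) = 45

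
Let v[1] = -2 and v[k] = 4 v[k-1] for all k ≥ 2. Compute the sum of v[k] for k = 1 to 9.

-174762

v[2] = 4*(-2) = -8
v[3] = 4*(-8) = -32
v[4] = 4*(-32) = -128
v[5] = 4*(-128) = -512
v[6] = 4*(-512) = -2048
v[7] = 4*(-2048) = -8192
v[8] = 4*(-8192) = -32768
v[9] = 4*(-32768) = -131072
Sum = (-2) + (-8) + (-32) + (-128) + (-512) + (-2048) + (-8192) + (-32768) + (-131072) = -174762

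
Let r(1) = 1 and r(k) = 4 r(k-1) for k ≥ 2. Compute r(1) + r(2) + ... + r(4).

85

r(2) = 4(1) = 4
r(3) = 4(4) = 16
r(4) = 4(16) = 64
Sum = 1 + 4 + 16 + 64 = 85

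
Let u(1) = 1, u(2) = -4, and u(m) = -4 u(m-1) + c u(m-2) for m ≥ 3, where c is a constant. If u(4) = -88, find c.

u(3) = 16 + c
u(4) = -64 - 8c
So -64 - 8c = -88, giving c = 3.

3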